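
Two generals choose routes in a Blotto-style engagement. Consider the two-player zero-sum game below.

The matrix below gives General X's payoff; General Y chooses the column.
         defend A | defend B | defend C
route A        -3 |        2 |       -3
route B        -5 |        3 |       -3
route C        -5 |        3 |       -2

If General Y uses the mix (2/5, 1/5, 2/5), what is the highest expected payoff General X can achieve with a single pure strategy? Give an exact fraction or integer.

route A: (-3)·(2/5) + (2)·(1/5) + (-3)·(2/5) = -2.
route B: (-5)·(2/5) + (3)·(1/5) + (-3)·(2/5) = -13/5.
route C: (-5)·(2/5) + (3)·(1/5) + (-2)·(2/5) = -11/5.
The best pure response is route A with expected payoff -2.

-2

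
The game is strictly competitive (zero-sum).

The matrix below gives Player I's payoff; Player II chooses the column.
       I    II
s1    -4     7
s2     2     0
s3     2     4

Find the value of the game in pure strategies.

Row minima: -4, 0, 2 → Player I's maximin is 2.
Column maxima: 2, 7 → Player II's minimax is 2.
They coincide at (s3, I), so the value is 2.

2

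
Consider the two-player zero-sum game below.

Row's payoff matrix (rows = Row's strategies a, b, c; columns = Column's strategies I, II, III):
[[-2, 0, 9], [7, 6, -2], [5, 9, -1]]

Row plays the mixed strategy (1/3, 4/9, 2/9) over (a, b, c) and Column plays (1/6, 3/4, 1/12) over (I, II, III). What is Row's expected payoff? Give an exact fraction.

17/4

Against (1/6, 3/4, 1/12), each row's expected payoff is a: 5/12; b: 11/2; c: 15/2.
Taking the (1/3, 4/9, 2/9)-weighted average: (1/3)·(5/12) + (4/9)·(11/2) + (2/9)·(15/2) = 17/4.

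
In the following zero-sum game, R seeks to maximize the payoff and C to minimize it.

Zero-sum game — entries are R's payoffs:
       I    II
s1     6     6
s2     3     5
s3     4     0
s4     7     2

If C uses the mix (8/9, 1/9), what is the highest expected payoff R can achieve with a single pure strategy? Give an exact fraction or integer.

58/9

s1: (6)·(8/9) + (6)·(1/9) = 6.
s2: (3)·(8/9) + (5)·(1/9) = 29/9.
s3: (4)·(8/9) + (0)·(1/9) = 32/9.
s4: (7)·(8/9) + (2)·(1/9) = 58/9.
The best pure response is s4 with expected payoff 58/9.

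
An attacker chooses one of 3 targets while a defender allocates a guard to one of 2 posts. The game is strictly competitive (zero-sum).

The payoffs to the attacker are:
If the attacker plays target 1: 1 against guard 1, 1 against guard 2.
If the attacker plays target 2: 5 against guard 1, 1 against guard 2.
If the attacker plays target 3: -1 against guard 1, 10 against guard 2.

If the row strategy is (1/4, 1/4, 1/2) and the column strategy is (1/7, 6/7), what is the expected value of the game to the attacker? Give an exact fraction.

Against (1/7, 6/7), each row's expected payoff is target 1: 1; target 2: 11/7; target 3: 59/7.
Taking the (1/4, 1/4, 1/2)-weighted average: (1/4)·(1) + (1/4)·(11/7) + (1/2)·(59/7) = 34/7.

34/7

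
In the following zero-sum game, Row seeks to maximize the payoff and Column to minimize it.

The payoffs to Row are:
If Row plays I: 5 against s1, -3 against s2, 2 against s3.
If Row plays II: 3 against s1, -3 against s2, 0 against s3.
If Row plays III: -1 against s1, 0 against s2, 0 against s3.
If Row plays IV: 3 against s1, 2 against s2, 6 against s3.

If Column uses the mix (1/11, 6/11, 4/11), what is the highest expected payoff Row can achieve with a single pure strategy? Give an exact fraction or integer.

39/11

I: (5)·(1/11) + (-3)·(6/11) + (2)·(4/11) = -5/11.
II: (3)·(1/11) + (-3)·(6/11) + (0)·(4/11) = -15/11.
III: (-1)·(1/11) + (0)·(6/11) + (0)·(4/11) = -1/11.
IV: (3)·(1/11) + (2)·(6/11) + (6)·(4/11) = 39/11.
The best pure response is IV with expected payoff 39/11.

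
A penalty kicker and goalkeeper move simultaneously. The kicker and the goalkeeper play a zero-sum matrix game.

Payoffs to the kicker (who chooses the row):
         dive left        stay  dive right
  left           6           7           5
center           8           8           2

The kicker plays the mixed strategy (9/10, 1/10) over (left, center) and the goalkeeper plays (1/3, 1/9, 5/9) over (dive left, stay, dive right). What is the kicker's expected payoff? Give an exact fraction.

82/15

Against (1/3, 1/9, 5/9), each row's expected payoff is left: 50/9; center: 14/3.
Taking the (9/10, 1/10)-weighted average: (9/10)·(50/9) + (1/10)·(14/3) = 82/15.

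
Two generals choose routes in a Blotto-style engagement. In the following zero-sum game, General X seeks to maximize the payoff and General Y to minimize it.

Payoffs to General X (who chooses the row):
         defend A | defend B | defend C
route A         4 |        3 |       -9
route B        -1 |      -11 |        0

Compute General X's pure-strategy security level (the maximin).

The worst-case payoff for each row is route A: -9, route B: -11.
The best of these is -9.

-9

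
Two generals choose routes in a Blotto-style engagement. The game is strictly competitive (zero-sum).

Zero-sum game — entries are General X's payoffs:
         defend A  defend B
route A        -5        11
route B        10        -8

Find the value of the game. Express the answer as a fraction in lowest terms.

35/17

Row minima are -5 and -8, so General X's maximin is -5; column maxima are 10 and 11, so General Y's minimax is 10. These differ, so the equilibrium is in mixed strategies.
Let General X play route A with probability p. General Y is indifferent when −5p + 10(1−p) = 11p − 8(1−p), giving p = 9/17.
Let General Y play defend A with probability q. General X is indifferent when −5q + 11(1−q) = 10q − 8(1−q), giving q = 19/34.
The value is -5·(19/34) + (11)·(15/34) = 35/17.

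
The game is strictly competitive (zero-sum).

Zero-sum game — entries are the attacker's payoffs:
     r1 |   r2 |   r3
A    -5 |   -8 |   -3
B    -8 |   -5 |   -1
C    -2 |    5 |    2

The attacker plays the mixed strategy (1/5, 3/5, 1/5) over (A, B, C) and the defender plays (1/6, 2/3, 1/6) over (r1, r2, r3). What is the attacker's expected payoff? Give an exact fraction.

-107/30

Against (1/6, 2/3, 1/6), each row's expected payoff is A: -20/3; B: -29/6; C: 10/3.
Taking the (1/5, 3/5, 1/5)-weighted average: (1/5)·(-20/3) + (3/5)·(-29/6) + (1/5)·(10/3) = -107/30.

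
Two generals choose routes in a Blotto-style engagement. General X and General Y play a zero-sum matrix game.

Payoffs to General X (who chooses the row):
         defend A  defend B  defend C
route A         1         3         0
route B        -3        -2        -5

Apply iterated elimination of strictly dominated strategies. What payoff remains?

0

Row route B is strictly dominated by row route A (1>-3, 3>-2, 0>-5); eliminate route B.
Column defend A is strictly dominated by defend C for General Y (0<1); eliminate defend A.
Column defend B is strictly dominated by defend C for General Y (0<3); eliminate defend B.
Only (route A, defend C) remains, with payoff 0.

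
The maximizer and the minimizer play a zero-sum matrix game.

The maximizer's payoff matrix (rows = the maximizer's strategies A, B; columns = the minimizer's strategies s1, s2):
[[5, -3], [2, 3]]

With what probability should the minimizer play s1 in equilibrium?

Row minima are -3 and 2, so the maximizer's maximin is 2; column maxima are 5 and 3, so the minimizer's minimax is 3. These differ, so the equilibrium is in mixed strategies.
Let the minimizer play s1 with probability q. The maximizer is indifferent when 5q − 3(1−q) = 2q + 3(1−q), giving q = 2/3.

2/3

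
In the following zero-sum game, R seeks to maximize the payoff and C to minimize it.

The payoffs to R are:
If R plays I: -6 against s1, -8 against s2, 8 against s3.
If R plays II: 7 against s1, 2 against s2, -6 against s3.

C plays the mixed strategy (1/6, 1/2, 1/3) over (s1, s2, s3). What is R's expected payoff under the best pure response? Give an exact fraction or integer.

I: (-6)·(1/6) + (-8)·(1/2) + (8)·(1/3) = -7/3.
II: (7)·(1/6) + (2)·(1/2) + (-6)·(1/3) = 1/6.
The best pure response is II with expected payoff 1/6.

1/6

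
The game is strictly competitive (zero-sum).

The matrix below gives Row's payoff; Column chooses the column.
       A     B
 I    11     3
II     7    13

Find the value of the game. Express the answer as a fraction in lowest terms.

Row minima are 3 and 7, so Row's maximin is 7; column maxima are 11 and 13, so Column's minimax is 11. These differ, so the equilibrium is in mixed strategies.
Let Row play I with probability p. Column is indifferent when 11p + 7(1−p) = 3p + 13(1−p), giving p = 3/7.
Let Column play A with probability q. Row is indifferent when 11q + 3(1−q) = 7q + 13(1−q), giving q = 5/7.
The value is 11·(5/7) + (3)·(2/7) = 61/7.

61/7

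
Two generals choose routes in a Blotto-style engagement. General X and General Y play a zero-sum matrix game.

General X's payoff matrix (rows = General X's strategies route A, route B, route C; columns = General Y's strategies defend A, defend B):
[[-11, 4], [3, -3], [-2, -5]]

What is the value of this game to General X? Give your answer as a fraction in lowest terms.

Row route C is strictly dominated by row route B, so General X never plays it.
The remaining 2×2 game on (route A, route B) × (defend A, defend B) has no saddle point. Let General X play route A with probability p; indifference gives −11p + 3(1−p) = 4p − 3(1−p), so p = 2/7.
Similarly General Y's optimal q on defend A is 1/3, and the value is -11·(1/3) + (4)·(2/3) = -1.

-1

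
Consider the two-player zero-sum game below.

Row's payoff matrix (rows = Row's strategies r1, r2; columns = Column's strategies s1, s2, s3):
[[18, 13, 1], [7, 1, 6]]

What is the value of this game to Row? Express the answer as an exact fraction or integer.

77/17

Column s1 is strictly dominated by s2 for Column (it gives Row more in every row).
The remaining 2×2 game on (r1, r2) × (s2, s3) has no saddle point. Let Row play r1 with probability p; indifference gives 13p + (1−p) = p + 6(1−p), so p = 5/17.
Similarly Column's optimal q on s2 is 5/17, and the value is 13·(5/17) + (1)·(12/17) = 77/17.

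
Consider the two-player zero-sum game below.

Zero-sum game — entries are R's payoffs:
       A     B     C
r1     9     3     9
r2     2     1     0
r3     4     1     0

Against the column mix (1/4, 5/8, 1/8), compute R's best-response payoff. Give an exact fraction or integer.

r1: (9)·(1/4) + (3)·(5/8) + (9)·(1/8) = 21/4.
r2: (2)·(1/4) + (1)·(5/8) + (0)·(1/8) = 9/8.
r3: (4)·(1/4) + (1)·(5/8) + (0)·(1/8) = 13/8.
The best pure response is r1 with expected payoff 21/4.

21/4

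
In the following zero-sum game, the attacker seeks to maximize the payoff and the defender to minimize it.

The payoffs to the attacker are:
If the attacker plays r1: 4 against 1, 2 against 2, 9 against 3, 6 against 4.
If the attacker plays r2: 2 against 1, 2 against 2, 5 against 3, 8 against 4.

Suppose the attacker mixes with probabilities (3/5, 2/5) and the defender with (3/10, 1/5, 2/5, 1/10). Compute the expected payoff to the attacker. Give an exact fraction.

Against (3/10, 1/5, 2/5, 1/10), each row's expected payoff is r1: 29/5; r2: 19/5.
Taking the (3/5, 2/5)-weighted average: (3/5)·(29/5) + (2/5)·(19/5) = 5.

5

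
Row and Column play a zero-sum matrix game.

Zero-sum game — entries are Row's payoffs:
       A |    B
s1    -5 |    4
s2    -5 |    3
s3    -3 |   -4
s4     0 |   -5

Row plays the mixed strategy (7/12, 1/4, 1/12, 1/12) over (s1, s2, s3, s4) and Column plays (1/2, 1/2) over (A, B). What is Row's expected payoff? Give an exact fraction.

-25/24

Against (1/2, 1/2), each row's expected payoff is s1: -1/2; s2: -1; s3: -7/2; s4: -5/2.
Taking the (7/12, 1/4, 1/12, 1/12)-weighted average: (7/12)·(-1/2) + (1/4)·(-1) + (1/12)·(-7/2) + (1/12)·(-5/2) = -25/24.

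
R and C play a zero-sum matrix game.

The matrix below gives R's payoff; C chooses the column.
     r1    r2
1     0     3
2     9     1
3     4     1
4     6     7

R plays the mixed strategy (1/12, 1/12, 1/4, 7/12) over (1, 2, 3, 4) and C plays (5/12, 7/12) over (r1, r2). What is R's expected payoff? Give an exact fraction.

707/144

Against (5/12, 7/12), each row's expected payoff is 1: 7/4; 2: 13/3; 3: 9/4; 4: 79/12.
Taking the (1/12, 1/12, 1/4, 7/12)-weighted average: (1/12)·(7/4) + (1/12)·(13/3) + (1/4)·(9/4) + (7/12)·(79/12) = 707/144.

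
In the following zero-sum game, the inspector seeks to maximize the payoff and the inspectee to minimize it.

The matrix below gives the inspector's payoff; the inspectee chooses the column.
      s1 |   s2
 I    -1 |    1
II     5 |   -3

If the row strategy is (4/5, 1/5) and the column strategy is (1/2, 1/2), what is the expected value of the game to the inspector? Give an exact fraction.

Against (1/2, 1/2), each row's expected payoff is I: 0; II: 1.
Taking the (4/5, 1/5)-weighted average: (4/5)·(0) + (1/5)·(1) = 1/5.

1/5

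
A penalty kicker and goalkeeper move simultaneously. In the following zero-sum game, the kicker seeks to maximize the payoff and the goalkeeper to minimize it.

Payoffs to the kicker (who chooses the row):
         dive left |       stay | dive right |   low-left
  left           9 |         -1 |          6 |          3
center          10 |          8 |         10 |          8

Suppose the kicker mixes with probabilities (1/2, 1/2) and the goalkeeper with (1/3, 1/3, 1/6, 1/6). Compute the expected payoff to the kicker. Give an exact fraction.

Against (1/3, 1/3, 1/6, 1/6), each row's expected payoff is left: 25/6; center: 9.
Taking the (1/2, 1/2)-weighted average: (1/2)·(25/6) + (1/2)·(9) = 79/12.

79/12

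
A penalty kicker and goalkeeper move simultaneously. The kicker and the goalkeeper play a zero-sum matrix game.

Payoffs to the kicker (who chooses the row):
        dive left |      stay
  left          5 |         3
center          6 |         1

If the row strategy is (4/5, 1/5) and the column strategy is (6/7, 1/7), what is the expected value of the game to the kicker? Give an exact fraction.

Against (6/7, 1/7), each row's expected payoff is left: 33/7; center: 37/7.
Taking the (4/5, 1/5)-weighted average: (4/5)·(33/7) + (1/5)·(37/7) = 169/35.

169/35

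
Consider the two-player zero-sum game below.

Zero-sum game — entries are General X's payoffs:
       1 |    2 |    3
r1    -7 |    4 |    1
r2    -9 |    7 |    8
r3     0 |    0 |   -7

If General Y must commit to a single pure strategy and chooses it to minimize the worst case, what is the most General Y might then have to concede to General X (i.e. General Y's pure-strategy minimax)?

The worst case (largest entry) in each column is 1: 0, 2: 7, 3: 8.
The best (smallest) of these is 0.

0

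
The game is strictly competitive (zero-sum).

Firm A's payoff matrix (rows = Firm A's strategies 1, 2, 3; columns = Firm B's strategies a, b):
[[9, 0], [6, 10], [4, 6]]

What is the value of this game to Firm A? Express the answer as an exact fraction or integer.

Row 3 is strictly dominated by row 2, so Firm A never plays it.
The remaining 2×2 game on (1, 2) × (a, b) has no saddle point. Let Firm A play 1 with probability p; indifference gives 9p + 6(1−p) = 10(1−p), so p = 4/13.
Similarly Firm B's optimal q on a is 10/13, and the value is 9·(10/13) + (0)·(3/13) = 90/13.

90/13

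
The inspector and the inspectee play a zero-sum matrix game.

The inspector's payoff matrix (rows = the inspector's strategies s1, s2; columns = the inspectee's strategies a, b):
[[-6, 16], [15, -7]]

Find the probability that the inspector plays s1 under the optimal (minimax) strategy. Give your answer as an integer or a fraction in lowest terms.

Row minima are -6 and -7, so the inspector's maximin is -6; column maxima are 15 and 16, so the inspectee's minimax is 15. These differ, so the equilibrium is in mixed strategies.
Let the inspector play s1 with probability p. The inspectee is indifferent when −6p + 15(1−p) = 16p − 7(1−p), giving p = 1/2.

1/2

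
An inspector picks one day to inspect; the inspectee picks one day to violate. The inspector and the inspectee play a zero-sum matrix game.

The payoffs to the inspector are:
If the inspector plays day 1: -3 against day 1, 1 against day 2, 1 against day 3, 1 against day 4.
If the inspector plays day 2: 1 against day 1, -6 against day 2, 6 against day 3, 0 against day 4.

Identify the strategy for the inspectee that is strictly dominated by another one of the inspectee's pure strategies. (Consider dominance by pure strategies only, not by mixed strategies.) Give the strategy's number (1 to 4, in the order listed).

The inspectee prefers columns that give the inspector less. Compare day 3 with day 1: -3 < 1, 1 < 6.
So day 1 strictly dominates day 3 for the inspectee; day 3 is strictly dominated.

3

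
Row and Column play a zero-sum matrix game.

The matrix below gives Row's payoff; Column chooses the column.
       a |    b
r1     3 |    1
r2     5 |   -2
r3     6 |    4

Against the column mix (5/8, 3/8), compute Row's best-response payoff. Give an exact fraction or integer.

r1: (3)·(5/8) + (1)·(3/8) = 9/4.
r2: (5)·(5/8) + (-2)·(3/8) = 19/8.
r3: (6)·(5/8) + (4)·(3/8) = 21/4.
The best pure response is r3 with expected payoff 21/4.

21/4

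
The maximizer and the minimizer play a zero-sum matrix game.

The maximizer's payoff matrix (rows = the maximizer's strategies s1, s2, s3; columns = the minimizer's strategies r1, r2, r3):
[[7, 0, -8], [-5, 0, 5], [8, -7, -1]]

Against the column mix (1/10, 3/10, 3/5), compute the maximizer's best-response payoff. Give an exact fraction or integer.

s1: (7)·(1/10) + (0)·(3/10) + (-8)·(3/5) = -41/10.
s2: (-5)·(1/10) + (0)·(3/10) + (5)·(3/5) = 5/2.
s3: (8)·(1/10) + (-7)·(3/10) + (-1)·(3/5) = -19/10.
The best pure response is s2 with expected payoff 5/2.

5/2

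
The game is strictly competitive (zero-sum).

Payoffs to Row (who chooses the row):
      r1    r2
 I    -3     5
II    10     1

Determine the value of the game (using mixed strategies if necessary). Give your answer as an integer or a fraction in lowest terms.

Row minima are -3 and 1, so Row's maximin is 1; column maxima are 10 and 5, so Column's minimax is 5. These differ, so the equilibrium is in mixed strategies.
Let Row play I with probability p. Column is indifferent when −3p + 10(1−p) = 5p + (1−p), giving p = 9/17.
Let Column play r1 with probability q. Row is indifferent when −3q + 5(1−q) = 10q + (1−q), giving q = 4/17.
The value is -3·(4/17) + (5)·(13/17) = 53/17.

53/17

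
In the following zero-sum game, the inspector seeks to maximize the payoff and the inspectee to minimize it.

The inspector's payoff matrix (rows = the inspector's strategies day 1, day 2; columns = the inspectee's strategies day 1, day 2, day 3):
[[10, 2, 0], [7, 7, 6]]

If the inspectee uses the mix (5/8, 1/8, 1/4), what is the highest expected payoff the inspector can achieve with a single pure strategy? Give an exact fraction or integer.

day 1: (10)·(5/8) + (2)·(1/8) + (0)·(1/4) = 13/2.
day 2: (7)·(5/8) + (7)·(1/8) + (6)·(1/4) = 27/4.
The best pure response is day 2 with expected payoff 27/4.

27/4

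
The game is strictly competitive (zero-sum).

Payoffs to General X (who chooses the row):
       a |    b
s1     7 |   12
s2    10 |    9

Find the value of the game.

19/2

Row minima are 7 and 9, so General X's maximin is 9; column maxima are 10 and 12, so General Y's minimax is 10. These differ, so the equilibrium is in mixed strategies.
Let General X play s1 with probability p. General Y is indifferent when 7p + 10(1−p) = 12p + 9(1−p), giving p = 1/6.
Let General Y play a with probability q. General X is indifferent when 7q + 12(1−q) = 10q + 9(1−q), giving q = 1/2.
The value is 7·(1/2) + (12)·(1/2) = 19/2.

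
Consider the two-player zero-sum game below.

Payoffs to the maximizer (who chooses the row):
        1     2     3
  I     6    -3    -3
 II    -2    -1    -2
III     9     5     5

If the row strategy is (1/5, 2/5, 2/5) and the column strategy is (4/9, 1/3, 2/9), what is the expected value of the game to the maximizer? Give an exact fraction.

101/45

Against (4/9, 1/3, 2/9), each row's expected payoff is I: 1; II: -5/3; III: 61/9.
Taking the (1/5, 2/5, 2/5)-weighted average: (1/5)·(1) + (2/5)·(-5/3) + (2/5)·(61/9) = 101/45.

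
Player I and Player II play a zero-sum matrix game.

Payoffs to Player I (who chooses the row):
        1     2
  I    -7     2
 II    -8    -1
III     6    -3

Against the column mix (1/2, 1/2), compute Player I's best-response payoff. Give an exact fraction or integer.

3/2

I: (-7)·(1/2) + (2)·(1/2) = -5/2.
II: (-8)·(1/2) + (-1)·(1/2) = -9/2.
III: (6)·(1/2) + (-3)·(1/2) = 3/2.
The best pure response is III with expected payoff 3/2.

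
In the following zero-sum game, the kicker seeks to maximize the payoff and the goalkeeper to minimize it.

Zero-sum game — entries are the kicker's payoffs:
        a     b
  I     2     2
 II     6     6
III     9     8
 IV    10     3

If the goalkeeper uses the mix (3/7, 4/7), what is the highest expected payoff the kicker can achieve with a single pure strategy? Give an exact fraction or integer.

59/7

I: (2)·(3/7) + (2)·(4/7) = 2.
II: (6)·(3/7) + (6)·(4/7) = 6.
III: (9)·(3/7) + (8)·(4/7) = 59/7.
IV: (10)·(3/7) + (3)·(4/7) = 6.
The best pure response is III with expected payoff 59/7.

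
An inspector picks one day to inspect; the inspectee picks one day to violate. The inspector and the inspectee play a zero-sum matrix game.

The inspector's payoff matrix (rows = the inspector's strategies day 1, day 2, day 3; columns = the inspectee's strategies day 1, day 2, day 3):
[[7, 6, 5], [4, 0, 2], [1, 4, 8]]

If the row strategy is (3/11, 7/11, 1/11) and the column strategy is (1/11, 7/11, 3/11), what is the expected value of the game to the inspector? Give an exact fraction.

315/121

Against (1/11, 7/11, 3/11), each row's expected payoff is day 1: 64/11; day 2: 10/11; day 3: 53/11.
Taking the (3/11, 7/11, 1/11)-weighted average: (3/11)·(64/11) + (7/11)·(10/11) + (1/11)·(53/11) = 315/121.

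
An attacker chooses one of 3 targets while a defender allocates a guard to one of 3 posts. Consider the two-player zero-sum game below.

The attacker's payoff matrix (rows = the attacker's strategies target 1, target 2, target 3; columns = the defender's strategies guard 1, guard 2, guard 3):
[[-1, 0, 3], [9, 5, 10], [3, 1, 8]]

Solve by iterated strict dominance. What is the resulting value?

Column guard 3 is strictly dominated by guard 1 for the defender (-1<3, 9<10, 3<8); eliminate guard 3.
Row target 1 is strictly dominated by row target 2 (9>-1, 5>0); eliminate target 1.
Row target 3 is strictly dominated by row target 2 (9>3, 5>1); eliminate target 3.
Column guard 1 is strictly dominated by guard 2 for the defender (5<9); eliminate guard 1.
Only (target 2, guard 2) remains, with payoff 5.

5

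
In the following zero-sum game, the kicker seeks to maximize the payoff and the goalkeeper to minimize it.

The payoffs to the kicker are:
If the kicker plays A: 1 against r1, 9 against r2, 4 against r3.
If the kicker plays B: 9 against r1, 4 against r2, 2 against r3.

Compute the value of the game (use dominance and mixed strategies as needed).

17/5

Column r2 is strictly dominated by r3 for the goalkeeper (it gives the kicker more in every row).
The remaining 2×2 game on (A, B) × (r1, r3) has no saddle point. Let the kicker play A with probability p; indifference gives p + 9(1−p) = 4p + 2(1−p), so p = 7/10.
Similarly the goalkeeper's optimal q on r1 is 1/5, and the value is 1·(1/5) + (4)·(4/5) = 17/5.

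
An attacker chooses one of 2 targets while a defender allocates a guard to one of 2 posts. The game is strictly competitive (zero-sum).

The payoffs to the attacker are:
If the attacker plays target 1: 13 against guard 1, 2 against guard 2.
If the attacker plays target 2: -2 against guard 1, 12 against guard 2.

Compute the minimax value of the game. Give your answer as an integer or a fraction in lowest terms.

32/5

Row minima are 2 and -2, so the attacker's maximin is 2; column maxima are 13 and 12, so the defender's minimax is 12. These differ, so the equilibrium is in mixed strategies.
Let the attacker play target 1 with probability p. The defender is indifferent when 13p − 2(1−p) = 2p + 12(1−p), giving p = 14/25.
Let the defender play guard 1 with probability q. The attacker is indifferent when 13q + 2(1−q) = −2q + 12(1−q), giving q = 2/5.
The value is 13·(2/5) + (2)·(3/5) = 32/5.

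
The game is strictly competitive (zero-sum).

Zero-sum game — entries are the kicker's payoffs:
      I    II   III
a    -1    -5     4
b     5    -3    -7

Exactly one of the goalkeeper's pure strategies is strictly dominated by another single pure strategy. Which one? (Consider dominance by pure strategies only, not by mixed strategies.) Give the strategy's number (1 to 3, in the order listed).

1

The goalkeeper prefers columns that give the kicker less. Compare I with II: -5 < -1, -3 < 5.
So II strictly dominates I for the goalkeeper; I is strictly dominated.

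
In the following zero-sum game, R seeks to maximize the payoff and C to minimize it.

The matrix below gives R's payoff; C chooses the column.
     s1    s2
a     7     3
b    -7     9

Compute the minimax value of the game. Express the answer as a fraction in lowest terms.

21/5

Row minima are 3 and -7, so R's maximin is 3; column maxima are 7 and 9, so C's minimax is 7. These differ, so the equilibrium is in mixed strategies.
Let R play a with probability p. C is indifferent when 7p − 7(1−p) = 3p + 9(1−p), giving p = 4/5.
Let C play s1 with probability q. R is indifferent when 7q + 3(1−q) = −7q + 9(1−q), giving q = 3/10.
The value is 7·(3/10) + (3)·(7/10) = 21/5.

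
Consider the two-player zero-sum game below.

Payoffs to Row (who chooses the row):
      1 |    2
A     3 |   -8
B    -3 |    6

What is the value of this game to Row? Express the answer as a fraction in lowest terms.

-3/10

Row minima are -8 and -3, so Row's maximin is -3; column maxima are 3 and 6, so Column's minimax is 3. These differ, so the equilibrium is in mixed strategies.
Let Row play A with probability p. Column is indifferent when 3p − 3(1−p) = −8p + 6(1−p), giving p = 9/20.
Let Column play 1 with probability q. Row is indifferent when 3q − 8(1−q) = −3q + 6(1−q), giving q = 7/10.
The value is 3·(7/10) + (-8)·(3/10) = -3/10.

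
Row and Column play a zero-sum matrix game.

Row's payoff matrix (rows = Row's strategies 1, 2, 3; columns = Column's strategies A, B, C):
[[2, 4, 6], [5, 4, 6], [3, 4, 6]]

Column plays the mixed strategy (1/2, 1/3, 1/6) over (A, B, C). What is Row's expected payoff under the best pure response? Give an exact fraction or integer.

1: (2)·(1/2) + (4)·(1/3) + (6)·(1/6) = 10/3.
2: (5)·(1/2) + (4)·(1/3) + (6)·(1/6) = 29/6.
3: (3)·(1/2) + (4)·(1/3) + (6)·(1/6) = 23/6.
The best pure response is 2 with expected payoff 29/6.

29/6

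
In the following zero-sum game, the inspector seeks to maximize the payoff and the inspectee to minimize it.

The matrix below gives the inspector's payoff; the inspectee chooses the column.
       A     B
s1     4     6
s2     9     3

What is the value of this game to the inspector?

Row minima are 4 and 3, so the inspector's maximin is 4; column maxima are 9 and 6, so the inspectee's minimax is 6. These differ, so the equilibrium is in mixed strategies.
Let the inspector play s1 with probability p. The inspectee is indifferent when 4p + 9(1−p) = 6p + 3(1−p), giving p = 3/4.
Let the inspectee play A with probability q. The inspector is indifferent when 4q + 6(1−q) = 9q + 3(1−q), giving q = 3/8.
The value is 4·(3/8) + (6)·(5/8) = 21/4.

21/4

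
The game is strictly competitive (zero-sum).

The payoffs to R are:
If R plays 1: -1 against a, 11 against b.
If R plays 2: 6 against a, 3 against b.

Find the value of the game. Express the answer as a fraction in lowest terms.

Row minima are -1 and 3, so R's maximin is 3; column maxima are 6 and 11, so C's minimax is 6. These differ, so the equilibrium is in mixed strategies.
Let R play 1 with probability p. C is indifferent when −p + 6(1−p) = 11p + 3(1−p), giving p = 1/5.
Let C play a with probability q. R is indifferent when −q + 11(1−q) = 6q + 3(1−q), giving q = 8/15.
The value is -1·(8/15) + (11)·(7/15) = 23/5.

23/5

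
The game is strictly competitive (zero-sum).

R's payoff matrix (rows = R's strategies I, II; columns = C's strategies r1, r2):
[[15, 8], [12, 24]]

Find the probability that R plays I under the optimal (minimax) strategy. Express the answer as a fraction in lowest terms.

Row minima are 8 and 12, so R's maximin is 12; column maxima are 15 and 24, so C's minimax is 15. These differ, so the equilibrium is in mixed strategies.
Let R play I with probability p. C is indifferent when 15p + 12(1−p) = 8p + 24(1−p), giving p = 12/19.

12/19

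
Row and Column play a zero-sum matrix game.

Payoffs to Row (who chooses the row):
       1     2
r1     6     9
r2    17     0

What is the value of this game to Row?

153/20

Row minima are 6 and 0, so Row's maximin is 6; column maxima are 17 and 9, so Column's minimax is 9. These differ, so the equilibrium is in mixed strategies.
Let Row play r1 with probability p. Column is indifferent when 6p + 17(1−p) = 9p, giving p = 17/20.
Let Column play 1 with probability q. Row is indifferent when 6q + 9(1−q) = 17q, giving q = 9/20.
The value is 6·(9/20) + (9)·(11/20) = 153/20.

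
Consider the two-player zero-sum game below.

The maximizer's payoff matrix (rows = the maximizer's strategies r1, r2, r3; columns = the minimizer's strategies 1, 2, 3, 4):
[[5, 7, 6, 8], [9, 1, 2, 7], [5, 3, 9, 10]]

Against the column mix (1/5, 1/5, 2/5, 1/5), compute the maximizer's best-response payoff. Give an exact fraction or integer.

r1: (5)·(1/5) + (7)·(1/5) + (6)·(2/5) + (8)·(1/5) = 32/5.
r2: (9)·(1/5) + (1)·(1/5) + (2)·(2/5) + (7)·(1/5) = 21/5.
r3: (5)·(1/5) + (3)·(1/5) + (9)·(2/5) + (10)·(1/5) = 36/5.
The best pure response is r3 with expected payoff 36/5.

36/5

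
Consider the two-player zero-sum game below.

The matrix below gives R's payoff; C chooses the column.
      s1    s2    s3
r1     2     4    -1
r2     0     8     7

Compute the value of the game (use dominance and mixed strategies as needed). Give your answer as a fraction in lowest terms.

Column s2 is strictly dominated by s3 for C (it gives R more in every row).
The remaining 2×2 game on (r1, r2) × (s1, s3) has no saddle point. Let R play r1 with probability p; indifference gives 2p = −p + 7(1−p), so p = 7/10.
Similarly C's optimal q on s1 is 4/5, and the value is 2·(4/5) + (-1)·(1/5) = 7/5.

7/5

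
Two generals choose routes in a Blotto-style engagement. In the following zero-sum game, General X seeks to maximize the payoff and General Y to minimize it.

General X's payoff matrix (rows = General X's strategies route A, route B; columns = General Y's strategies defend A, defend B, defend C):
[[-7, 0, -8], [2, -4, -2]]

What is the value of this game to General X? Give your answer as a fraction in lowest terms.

-16/5

Column defend A is strictly dominated by defend C for General Y (it gives General X more in every row).
The remaining 2×2 game on (route A, route B) × (defend B, defend C) has no saddle point. Let General X play route A with probability p; indifference gives −4(1−p) = −8p − 2(1−p), so p = 1/5.
Similarly General Y's optimal q on defend B is 3/5, and the value is 0·(3/5) + (-8)·(2/5) = -16/5.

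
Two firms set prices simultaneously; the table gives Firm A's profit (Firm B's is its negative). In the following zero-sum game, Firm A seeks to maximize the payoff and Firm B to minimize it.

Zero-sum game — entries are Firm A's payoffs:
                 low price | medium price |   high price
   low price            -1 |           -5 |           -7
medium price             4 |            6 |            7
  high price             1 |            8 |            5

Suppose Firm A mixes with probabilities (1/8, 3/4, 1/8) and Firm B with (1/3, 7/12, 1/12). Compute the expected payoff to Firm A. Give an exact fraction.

Against (1/3, 7/12, 1/12), each row's expected payoff is low price: -23/6; medium price: 65/12; high price: 65/12.
Taking the (1/8, 3/4, 1/8)-weighted average: (1/8)·(-23/6) + (3/4)·(65/12) + (1/8)·(65/12) = 409/96.

409/96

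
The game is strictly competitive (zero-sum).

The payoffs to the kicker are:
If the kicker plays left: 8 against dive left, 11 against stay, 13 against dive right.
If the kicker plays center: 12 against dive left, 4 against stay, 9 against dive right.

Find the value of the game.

100/11

Column dive right is strictly dominated by stay for the goalkeeper (it gives the kicker more in every row).
The remaining 2×2 game on (left, center) × (dive left, stay) has no saddle point. Let the kicker play left with probability p; indifference gives 8p + 12(1−p) = 11p + 4(1−p), so p = 8/11.
Similarly the goalkeeper's optimal q on dive left is 7/11, and the value is 8·(7/11) + (11)·(4/11) = 100/11.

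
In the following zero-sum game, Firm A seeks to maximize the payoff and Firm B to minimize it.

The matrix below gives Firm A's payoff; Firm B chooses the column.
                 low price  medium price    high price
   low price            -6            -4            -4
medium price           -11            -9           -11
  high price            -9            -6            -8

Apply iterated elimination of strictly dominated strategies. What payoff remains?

Row medium price is strictly dominated by row low price (-6>-11, -4>-9, -4>-11); eliminate medium price.
Row high price is strictly dominated by row low price (-6>-9, -4>-6, -4>-8); eliminate high price.
Column high price is strictly dominated by low price for Firm B (-6<-4); eliminate high price.
Column medium price is strictly dominated by low price for Firm B (-6<-4); eliminate medium price.
Only (low price, low price) remains, with payoff -6.

-6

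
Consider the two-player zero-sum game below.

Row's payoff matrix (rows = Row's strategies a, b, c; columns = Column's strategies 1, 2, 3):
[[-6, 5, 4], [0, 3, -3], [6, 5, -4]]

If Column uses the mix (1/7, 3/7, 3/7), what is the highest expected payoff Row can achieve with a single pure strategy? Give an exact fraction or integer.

3

a: (-6)·(1/7) + (5)·(3/7) + (4)·(3/7) = 3.
b: (0)·(1/7) + (3)·(3/7) + (-3)·(3/7) = 0.
c: (6)·(1/7) + (5)·(3/7) + (-4)·(3/7) = 9/7.
The best pure response is a with expected payoff 3.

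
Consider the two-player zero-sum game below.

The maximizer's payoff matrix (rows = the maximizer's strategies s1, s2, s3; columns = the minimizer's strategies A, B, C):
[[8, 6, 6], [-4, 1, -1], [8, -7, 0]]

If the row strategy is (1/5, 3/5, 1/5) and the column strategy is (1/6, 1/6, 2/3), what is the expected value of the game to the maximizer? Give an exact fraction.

3/5

Against (1/6, 1/6, 2/3), each row's expected payoff is s1: 19/3; s2: -7/6; s3: 1/6.
Taking the (1/5, 3/5, 1/5)-weighted average: (1/5)·(19/3) + (3/5)·(-7/6) + (1/5)·(1/6) = 3/5.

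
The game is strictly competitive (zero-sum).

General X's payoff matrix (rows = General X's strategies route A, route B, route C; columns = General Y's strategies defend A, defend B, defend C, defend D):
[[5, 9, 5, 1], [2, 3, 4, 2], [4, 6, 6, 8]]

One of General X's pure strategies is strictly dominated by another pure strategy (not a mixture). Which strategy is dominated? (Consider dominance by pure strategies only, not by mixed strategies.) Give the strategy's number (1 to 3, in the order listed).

2

Compare route B with route C: 4 > 2, 6 > 3, 6 > 4, 8 > 2.
So route C strictly dominates route B for General X; route B is strictly dominated.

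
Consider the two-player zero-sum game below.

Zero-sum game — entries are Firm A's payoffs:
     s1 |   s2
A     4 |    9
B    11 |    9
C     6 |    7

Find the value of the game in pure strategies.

9

Row minima: 4, 9, 6 → Firm A's maximin is 9.
Column maxima: 11, 9 → Firm B's minimax is 9.
They coincide at (B, s2), so the value is 9.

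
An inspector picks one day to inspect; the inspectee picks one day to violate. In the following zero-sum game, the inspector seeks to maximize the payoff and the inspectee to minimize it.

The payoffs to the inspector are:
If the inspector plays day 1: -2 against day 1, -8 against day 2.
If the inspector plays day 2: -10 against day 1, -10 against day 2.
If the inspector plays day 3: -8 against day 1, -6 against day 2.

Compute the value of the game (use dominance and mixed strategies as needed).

Row day 2 is strictly dominated by row day 3, so the inspector never plays it.
The remaining 2×2 game on (day 1, day 3) × (day 1, day 2) has no saddle point. Let the inspector play day 1 with probability p; indifference gives −2p − 8(1−p) = −8p − 6(1−p), so p = 1/4.
Similarly the inspectee's optimal q on day 1 is 1/4, and the value is -2·(1/4) + (-8)·(3/4) = -13/2.

-13/2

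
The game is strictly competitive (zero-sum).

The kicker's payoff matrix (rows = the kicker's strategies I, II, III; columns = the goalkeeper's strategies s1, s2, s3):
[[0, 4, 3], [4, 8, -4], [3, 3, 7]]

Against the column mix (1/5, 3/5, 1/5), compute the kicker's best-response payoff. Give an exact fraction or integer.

24/5

I: (0)·(1/5) + (4)·(3/5) + (3)·(1/5) = 3.
II: (4)·(1/5) + (8)·(3/5) + (-4)·(1/5) = 24/5.
III: (3)·(1/5) + (3)·(3/5) + (7)·(1/5) = 19/5.
The best pure response is II with expected payoff 24/5.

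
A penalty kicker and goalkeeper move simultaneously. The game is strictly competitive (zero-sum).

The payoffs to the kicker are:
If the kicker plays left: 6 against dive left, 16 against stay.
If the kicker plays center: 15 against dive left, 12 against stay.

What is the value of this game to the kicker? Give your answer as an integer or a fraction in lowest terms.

168/13

Row minima are 6 and 12, so the kicker's maximin is 12; column maxima are 15 and 16, so the goalkeeper's minimax is 15. These differ, so the equilibrium is in mixed strategies.
Let the kicker play left with probability p. The goalkeeper is indifferent when 6p + 15(1−p) = 16p + 12(1−p), giving p = 3/13.
Let the goalkeeper play dive left with probability q. The kicker is indifferent when 6q + 16(1−q) = 15q + 12(1−q), giving q = 4/13.
The value is 6·(4/13) + (16)·(9/13) = 168/13.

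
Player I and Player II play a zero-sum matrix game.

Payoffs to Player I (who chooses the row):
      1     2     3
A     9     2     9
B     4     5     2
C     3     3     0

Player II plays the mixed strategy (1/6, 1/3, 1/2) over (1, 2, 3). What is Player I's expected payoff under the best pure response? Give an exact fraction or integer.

A: (9)·(1/6) + (2)·(1/3) + (9)·(1/2) = 20/3.
B: (4)·(1/6) + (5)·(1/3) + (2)·(1/2) = 10/3.
C: (3)·(1/6) + (3)·(1/3) + (0)·(1/2) = 3/2.
The best pure response is A with expected payoff 20/3.

20/3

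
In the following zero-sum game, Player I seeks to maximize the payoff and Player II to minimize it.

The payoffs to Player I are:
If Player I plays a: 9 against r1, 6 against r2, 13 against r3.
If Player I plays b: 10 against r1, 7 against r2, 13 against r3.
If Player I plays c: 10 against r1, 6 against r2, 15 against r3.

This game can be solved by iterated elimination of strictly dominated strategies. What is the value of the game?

7

Column r1 is strictly dominated by r2 for Player II (6<9, 7<10, 6<10); eliminate r1.
Column r3 is strictly dominated by r2 for Player II (6<13, 7<13, 6<15); eliminate r3.
Row a is strictly dominated by row b (7>6); eliminate a.
Row c is strictly dominated by row b (7>6); eliminate c.
Only (b, r2) remains, with payoff 7.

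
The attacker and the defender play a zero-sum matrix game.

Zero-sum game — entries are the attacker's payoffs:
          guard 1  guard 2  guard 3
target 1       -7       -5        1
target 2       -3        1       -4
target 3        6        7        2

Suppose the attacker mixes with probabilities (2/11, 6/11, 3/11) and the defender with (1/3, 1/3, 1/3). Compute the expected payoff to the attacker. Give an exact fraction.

-13/33

Against (1/3, 1/3, 1/3), each row's expected payoff is target 1: -11/3; target 2: -2; target 3: 5.
Taking the (2/11, 6/11, 3/11)-weighted average: (2/11)·(-11/3) + (6/11)·(-2) + (3/11)·(5) = -13/33.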